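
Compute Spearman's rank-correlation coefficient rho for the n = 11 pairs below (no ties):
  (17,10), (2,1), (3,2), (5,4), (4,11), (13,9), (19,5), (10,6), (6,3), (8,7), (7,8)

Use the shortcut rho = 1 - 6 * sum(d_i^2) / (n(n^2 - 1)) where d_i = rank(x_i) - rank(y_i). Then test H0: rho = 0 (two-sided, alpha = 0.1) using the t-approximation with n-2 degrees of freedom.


Step 1: Rank x and y separately (midranks; no ties here).
rank(x): 17->10, 2->1, 3->2, 5->4, 4->3, 13->9, 19->11, 10->8, 6->5, 8->7, 7->6
rank(y): 10->10, 1->1, 2->2, 4->4, 11->11, 9->9, 5->5, 6->6, 3->3, 7->7, 8->8
Step 2: d_i = R_x(i) - R_y(i); compute d_i^2.
  (10-10)^2=0, (1-1)^2=0, (2-2)^2=0, (4-4)^2=0, (3-11)^2=64, (9-9)^2=0, (11-5)^2=36, (8-6)^2=4, (5-3)^2=4, (7-7)^2=0, (6-8)^2=4
sum(d^2) = 112.
Step 3: rho = 1 - 6*112 / (11*(11^2 - 1)) = 1 - 672/1320 = 0.490909.
Step 4: Under H0, t = rho * sqrt((n-2)/(1-rho^2)) = 1.6904 ~ t(9).
Step 5: Two-sided p-value from the t-distribution with 9 df = 0.125204.
Step 6: alpha = 0.1. fail to reject H0.

rho = 0.4909, p = 0.125204, fail to reject H0 at alpha = 0.1.


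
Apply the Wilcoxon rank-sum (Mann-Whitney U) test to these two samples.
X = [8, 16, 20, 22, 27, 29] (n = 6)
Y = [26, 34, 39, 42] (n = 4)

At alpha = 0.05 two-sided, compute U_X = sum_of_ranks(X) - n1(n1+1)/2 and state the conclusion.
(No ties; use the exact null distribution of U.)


Step 1: Combine and sort all 10 observations; assign midranks.
sorted (value, group): (8,X), (16,X), (20,X), (22,X), (26,Y), (27,X), (29,X), (34,Y), (39,Y), (42,Y)
ranks: 8->1, 16->2, 20->3, 22->4, 26->5, 27->6, 29->7, 34->8, 39->9, 42->10
Step 2: Rank sum for X: R1 = 1 + 2 + 3 + 4 + 6 + 7 = 23.
Step 3: U_X = R1 - n1(n1+1)/2 = 23 - 6*7/2 = 23 - 21 = 2.
       U_Y = n1*n2 - U_X = 24 - 2 = 22.
Step 4: No ties, so the exact null distribution of U (based on enumerating the C(10,6) = 210 equally likely rank assignments) gives the two-sided p-value.
Step 5: p-value = 0.038095; compare to alpha = 0.05. reject H0.

U_X = 2, p = 0.038095, reject H0 at alpha = 0.05.


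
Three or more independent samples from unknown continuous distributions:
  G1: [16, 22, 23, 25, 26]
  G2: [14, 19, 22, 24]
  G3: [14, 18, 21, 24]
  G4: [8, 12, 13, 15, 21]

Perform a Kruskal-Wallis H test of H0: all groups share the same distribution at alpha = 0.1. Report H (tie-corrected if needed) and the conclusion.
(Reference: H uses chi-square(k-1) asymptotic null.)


Step 1: Combine all N = 18 observations and assign midranks.
sorted (value, group, rank): (8,G4,1), (12,G4,2), (13,G4,3), (14,G2,4.5), (14,G3,4.5), (15,G4,6), (16,G1,7), (18,G3,8), (19,G2,9), (21,G3,10.5), (21,G4,10.5), (22,G1,12.5), (22,G2,12.5), (23,G1,14), (24,G2,15.5), (24,G3,15.5), (25,G1,17), (26,G1,18)
Step 2: Sum ranks within each group.
R_1 = 68.5 (n_1 = 5)
R_2 = 41.5 (n_2 = 4)
R_3 = 38.5 (n_3 = 4)
R_4 = 22.5 (n_4 = 5)
Step 3: H = 12/(N(N+1)) * sum(R_i^2/n_i) - 3(N+1)
     = 12/(18*19) * (68.5^2/5 + 41.5^2/4 + 38.5^2/4 + 22.5^2/5) - 3*19
     = 0.035088 * 1840.83 - 57
     = 7.590351.
Step 4: Ties present; correction factor C = 1 - 24/(18^3 - 18) = 0.995872. Corrected H = 7.590351 / 0.995872 = 7.621813.
Step 5: Under H0, H ~ chi^2(3); p-value = 0.054510.
Step 6: alpha = 0.1. reject H0.

H = 7.6218, df = 3, p = 0.054510, reject H0.


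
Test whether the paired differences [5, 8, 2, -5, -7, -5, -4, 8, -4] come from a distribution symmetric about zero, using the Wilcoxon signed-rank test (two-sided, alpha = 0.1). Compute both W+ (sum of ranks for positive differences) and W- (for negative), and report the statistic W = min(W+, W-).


Step 1: Drop any zero differences (none here) and take |d_i|.
|d| = [5, 8, 2, 5, 7, 5, 4, 8, 4]
Step 2: Midrank |d_i| (ties get averaged ranks).
ranks: |5|->5, |8|->8.5, |2|->1, |5|->5, |7|->7, |5|->5, |4|->2.5, |8|->8.5, |4|->2.5
Step 3: Attach original signs; sum ranks with positive sign and with negative sign.
W+ = 5 + 8.5 + 1 + 8.5 = 23
W- = 5 + 7 + 5 + 2.5 + 2.5 = 22
(Check: W+ + W- = 45 should equal n(n+1)/2 = 45.)
Step 4: Test statistic W = min(W+, W-) = 22.
Step 5: Ties in |d|, so use the tie-corrected normal approximation.
        E[W] = n(n+1)/4 = 9*10/4 = 22.5.
        Tie groups: |d|=4 (t=2), |d|=5 (t=3), |d|=8 (t=2); sum(t^3 - t) = 36.
        Var[W] = n(n+1)(2n+1)/24 - sum(t^3-t)/48 = 1710/24 - 36/48 = 70.5.
        z = (W - E[W]) / sqrt(Var[W]) = (22 - 22.5) / 8.3964 = -0.0595.
        Two-sided p = 2*Phi(z) = 0.952515.
Step 6: alpha = 0.1. fail to reject H0.

W+ = 23, W- = 22, W = min = 22, p = 0.952515, fail to reject H0.


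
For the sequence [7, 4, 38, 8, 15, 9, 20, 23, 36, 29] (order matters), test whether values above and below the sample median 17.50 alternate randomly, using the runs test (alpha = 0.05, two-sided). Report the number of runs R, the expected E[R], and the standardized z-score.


Step 1: Compute median = 17.50; label A = above, B = below.
Labels in order: BBABBBAAAA  (n_A = 5, n_B = 5)
Step 2: Count runs R = 4.
Step 3: Under H0 (random ordering), E[R] = 2*n_A*n_B/(n_A+n_B) + 1 = 2*5*5/10 + 1 = 6.0000.
        Var[R] = 2*n_A*n_B*(2*n_A*n_B - n_A - n_B) / ((n_A+n_B)^2 * (n_A+n_B-1)) = 2000/900 = 2.2222.
        SD[R] = 1.4907.
Step 4: Continuity-corrected z = (R + 0.5 - E[R]) / SD[R] = (4 + 0.5 - 6.0000) / 1.4907 = -1.0062.
Step 5: Two-sided p-value via normal approximation = 2*(1 - Phi(|z|)) = 0.314305.
Step 6: alpha = 0.05. fail to reject H0.

R = 4, z = -1.0062, p = 0.314305, fail to reject H0.


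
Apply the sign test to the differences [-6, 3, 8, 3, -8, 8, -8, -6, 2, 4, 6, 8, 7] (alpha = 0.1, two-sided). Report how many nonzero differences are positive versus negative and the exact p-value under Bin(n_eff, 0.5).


Step 1: Discard zero differences. Original n = 13; n_eff = number of nonzero differences = 13.
Nonzero differences (with sign): -6, +3, +8, +3, -8, +8, -8, -6, +2, +4, +6, +8, +7
Step 2: Count signs: positive = 9, negative = 4.
Step 3: Under H0: P(positive) = 0.5, so the number of positives S ~ Bin(13, 0.5).
Step 4: Two-sided exact p-value = sum of Bin(13,0.5) probabilities at or below the observed probability = 0.266846.
Step 5: alpha = 0.1. fail to reject H0.

n_eff = 13, pos = 9, neg = 4, p = 0.266846, fail to reject H0.


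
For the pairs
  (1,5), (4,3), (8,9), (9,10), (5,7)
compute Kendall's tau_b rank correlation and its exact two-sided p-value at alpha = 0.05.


Step 1: Enumerate the 10 unordered pairs (i,j) with i<j and classify each by sign(x_j-x_i) * sign(y_j-y_i).
  (1,2):dx=+3,dy=-2->D; (1,3):dx=+7,dy=+4->C; (1,4):dx=+8,dy=+5->C; (1,5):dx=+4,dy=+2->C
  (2,3):dx=+4,dy=+6->C; (2,4):dx=+5,dy=+7->C; (2,5):dx=+1,dy=+4->C; (3,4):dx=+1,dy=+1->C
  (3,5):dx=-3,dy=-2->C; (4,5):dx=-4,dy=-3->C
Step 2: C = 9, D = 1, total pairs = 10.
Step 3: tau = (C - D)/(n(n-1)/2) = (9 - 1)/10 = 0.800000.
Step 4: Exact two-sided p-value (enumerate n! = 120 permutations of y under H0): p = 0.083333.
Step 5: alpha = 0.05. fail to reject H0.

tau_b = 0.8000 (C=9, D=1), p = 0.083333, fail to reject H0.


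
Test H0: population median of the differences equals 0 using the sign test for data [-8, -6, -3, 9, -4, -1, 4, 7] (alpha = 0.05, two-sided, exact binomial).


Step 1: Discard zero differences. Original n = 8; n_eff = number of nonzero differences = 8.
Nonzero differences (with sign): -8, -6, -3, +9, -4, -1, +4, +7
Step 2: Count signs: positive = 3, negative = 5.
Step 3: Under H0: P(positive) = 0.5, so the number of positives S ~ Bin(8, 0.5).
Step 4: Two-sided exact p-value = sum of Bin(8,0.5) probabilities at or below the observed probability = 0.726562.
Step 5: alpha = 0.05. fail to reject H0.

n_eff = 8, pos = 3, neg = 5, p = 0.726562, fail to reject H0.


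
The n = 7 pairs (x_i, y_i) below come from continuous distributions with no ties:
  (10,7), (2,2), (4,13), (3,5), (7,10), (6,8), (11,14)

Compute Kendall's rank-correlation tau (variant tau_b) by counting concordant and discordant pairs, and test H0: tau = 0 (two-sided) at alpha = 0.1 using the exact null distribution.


Step 1: Enumerate the 21 unordered pairs (i,j) with i<j and classify each by sign(x_j-x_i) * sign(y_j-y_i).
  (1,2):dx=-8,dy=-5->C; (1,3):dx=-6,dy=+6->D; (1,4):dx=-7,dy=-2->C; (1,5):dx=-3,dy=+3->D
  (1,6):dx=-4,dy=+1->D; (1,7):dx=+1,dy=+7->C; (2,3):dx=+2,dy=+11->C; (2,4):dx=+1,dy=+3->C
  (2,5):dx=+5,dy=+8->C; (2,6):dx=+4,dy=+6->C; (2,7):dx=+9,dy=+12->C; (3,4):dx=-1,dy=-8->C
  (3,5):dx=+3,dy=-3->D; (3,6):dx=+2,dy=-5->D; (3,7):dx=+7,dy=+1->C; (4,5):dx=+4,dy=+5->C
  (4,6):dx=+3,dy=+3->C; (4,7):dx=+8,dy=+9->C; (5,6):dx=-1,dy=-2->C; (5,7):dx=+4,dy=+4->C
  (6,7):dx=+5,dy=+6->C
Step 2: C = 16, D = 5, total pairs = 21.
Step 3: tau = (C - D)/(n(n-1)/2) = (16 - 5)/21 = 0.523810.
Step 4: Exact two-sided p-value (enumerate n! = 5040 permutations of y under H0): p = 0.136111.
Step 5: alpha = 0.1. fail to reject H0.

tau_b = 0.5238 (C=16, D=5), p = 0.136111, fail to reject H0.


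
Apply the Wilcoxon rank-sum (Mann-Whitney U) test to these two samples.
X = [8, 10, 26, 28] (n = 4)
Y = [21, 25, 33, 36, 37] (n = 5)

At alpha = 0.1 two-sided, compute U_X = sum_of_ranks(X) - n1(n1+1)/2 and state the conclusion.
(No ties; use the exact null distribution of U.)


Step 1: Combine and sort all 9 observations; assign midranks.
sorted (value, group): (8,X), (10,X), (21,Y), (25,Y), (26,X), (28,X), (33,Y), (36,Y), (37,Y)
ranks: 8->1, 10->2, 21->3, 25->4, 26->5, 28->6, 33->7, 36->8, 37->9
Step 2: Rank sum for X: R1 = 1 + 2 + 5 + 6 = 14.
Step 3: U_X = R1 - n1(n1+1)/2 = 14 - 4*5/2 = 14 - 10 = 4.
       U_Y = n1*n2 - U_X = 20 - 4 = 16.
Step 4: No ties, so the exact null distribution of U (based on enumerating the C(9,4) = 126 equally likely rank assignments) gives the two-sided p-value.
Step 5: p-value = 0.190476; compare to alpha = 0.1. fail to reject H0.

U_X = 4, p = 0.190476, fail to reject H0 at alpha = 0.1.


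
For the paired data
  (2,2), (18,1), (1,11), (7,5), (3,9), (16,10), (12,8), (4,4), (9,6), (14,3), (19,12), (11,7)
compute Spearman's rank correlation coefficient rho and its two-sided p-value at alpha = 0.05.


Step 1: Rank x and y separately (midranks; no ties here).
rank(x): 2->2, 18->11, 1->1, 7->5, 3->3, 16->10, 12->8, 4->4, 9->6, 14->9, 19->12, 11->7
rank(y): 2->2, 1->1, 11->11, 5->5, 9->9, 10->10, 8->8, 4->4, 6->6, 3->3, 12->12, 7->7
Step 2: d_i = R_x(i) - R_y(i); compute d_i^2.
  (2-2)^2=0, (11-1)^2=100, (1-11)^2=100, (5-5)^2=0, (3-9)^2=36, (10-10)^2=0, (8-8)^2=0, (4-4)^2=0, (6-6)^2=0, (9-3)^2=36, (12-12)^2=0, (7-7)^2=0
sum(d^2) = 272.
Step 3: rho = 1 - 6*272 / (12*(12^2 - 1)) = 1 - 1632/1716 = 0.048951.
Step 4: Under H0, t = rho * sqrt((n-2)/(1-rho^2)) = 0.1550 ~ t(10).
Step 5: Two-sided p-value from the t-distribution with 10 df = 0.879919.
Step 6: alpha = 0.05. fail to reject H0.

rho = 0.0490, p = 0.879919, fail to reject H0 at alpha = 0.05.


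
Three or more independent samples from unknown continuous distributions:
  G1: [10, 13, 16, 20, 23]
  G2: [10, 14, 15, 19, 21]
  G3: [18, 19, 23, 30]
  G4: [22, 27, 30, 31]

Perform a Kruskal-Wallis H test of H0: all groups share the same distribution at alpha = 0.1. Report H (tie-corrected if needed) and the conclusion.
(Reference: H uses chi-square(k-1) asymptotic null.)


Step 1: Combine all N = 18 observations and assign midranks.
sorted (value, group, rank): (10,G1,1.5), (10,G2,1.5), (13,G1,3), (14,G2,4), (15,G2,5), (16,G1,6), (18,G3,7), (19,G2,8.5), (19,G3,8.5), (20,G1,10), (21,G2,11), (22,G4,12), (23,G1,13.5), (23,G3,13.5), (27,G4,15), (30,G3,16.5), (30,G4,16.5), (31,G4,18)
Step 2: Sum ranks within each group.
R_1 = 34 (n_1 = 5)
R_2 = 30 (n_2 = 5)
R_3 = 45.5 (n_3 = 4)
R_4 = 61.5 (n_4 = 4)
Step 3: H = 12/(N(N+1)) * sum(R_i^2/n_i) - 3(N+1)
     = 12/(18*19) * (34^2/5 + 30^2/5 + 45.5^2/4 + 61.5^2/4) - 3*19
     = 0.035088 * 1874.33 - 57
     = 8.765789.
Step 4: Ties present; correction factor C = 1 - 24/(18^3 - 18) = 0.995872. Corrected H = 8.765789 / 0.995872 = 8.802124.
Step 5: Under H0, H ~ chi^2(3); p-value = 0.032041.
Step 6: alpha = 0.1. reject H0.

H = 8.8021, df = 3, p = 0.032041, reject H0.


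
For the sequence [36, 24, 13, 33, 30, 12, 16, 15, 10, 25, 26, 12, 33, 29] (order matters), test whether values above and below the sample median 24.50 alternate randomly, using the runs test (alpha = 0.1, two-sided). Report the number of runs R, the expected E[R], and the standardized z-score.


Step 1: Compute median = 24.50; label A = above, B = below.
Labels in order: ABBAABBBBAABAA  (n_A = 7, n_B = 7)
Step 2: Count runs R = 7.
Step 3: Under H0 (random ordering), E[R] = 2*n_A*n_B/(n_A+n_B) + 1 = 2*7*7/14 + 1 = 8.0000.
        Var[R] = 2*n_A*n_B*(2*n_A*n_B - n_A - n_B) / ((n_A+n_B)^2 * (n_A+n_B-1)) = 8232/2548 = 3.2308.
        SD[R] = 1.7974.
Step 4: Continuity-corrected z = (R + 0.5 - E[R]) / SD[R] = (7 + 0.5 - 8.0000) / 1.7974 = -0.2782.
Step 5: Two-sided p-value via normal approximation = 2*(1 - Phi(|z|)) = 0.780879.
Step 6: alpha = 0.1. fail to reject H0.

R = 7, z = -0.2782, p = 0.780879, fail to reject H0.


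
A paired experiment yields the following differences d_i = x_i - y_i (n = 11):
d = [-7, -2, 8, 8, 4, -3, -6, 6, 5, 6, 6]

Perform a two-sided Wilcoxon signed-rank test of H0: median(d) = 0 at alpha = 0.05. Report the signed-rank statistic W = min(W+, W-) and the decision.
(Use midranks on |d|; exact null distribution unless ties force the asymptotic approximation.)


Step 1: Drop any zero differences (none here) and take |d_i|.
|d| = [7, 2, 8, 8, 4, 3, 6, 6, 5, 6, 6]
Step 2: Midrank |d_i| (ties get averaged ranks).
ranks: |7|->9, |2|->1, |8|->10.5, |8|->10.5, |4|->3, |3|->2, |6|->6.5, |6|->6.5, |5|->4, |6|->6.5, |6|->6.5
Step 3: Attach original signs; sum ranks with positive sign and with negative sign.
W+ = 10.5 + 10.5 + 3 + 6.5 + 4 + 6.5 + 6.5 = 47.5
W- = 9 + 1 + 2 + 6.5 = 18.5
(Check: W+ + W- = 66 should equal n(n+1)/2 = 66.)
Step 4: Test statistic W = min(W+, W-) = 18.5.
Step 5: Ties in |d|, so use the tie-corrected normal approximation.
        E[W] = n(n+1)/4 = 11*12/4 = 33.
        Tie groups: |d|=6 (t=4), |d|=8 (t=2); sum(t^3 - t) = 66.
        Var[W] = n(n+1)(2n+1)/24 - sum(t^3-t)/48 = 3036/24 - 66/48 = 125.125.
        z = (W - E[W]) / sqrt(Var[W]) = (18.5 - 33) / 11.1859 = -1.2963.
        Two-sided p = 2*Phi(z) = 0.194882.
Step 6: alpha = 0.05. fail to reject H0.

W+ = 47.5, W- = 18.5, W = min = 18.5, p = 0.194882, fail to reject H0.


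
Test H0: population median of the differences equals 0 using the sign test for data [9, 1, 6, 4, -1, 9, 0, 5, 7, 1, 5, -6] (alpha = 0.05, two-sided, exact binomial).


Step 1: Discard zero differences. Original n = 12; n_eff = number of nonzero differences = 11.
Nonzero differences (with sign): +9, +1, +6, +4, -1, +9, +5, +7, +1, +5, -6
Step 2: Count signs: positive = 9, negative = 2.
Step 3: Under H0: P(positive) = 0.5, so the number of positives S ~ Bin(11, 0.5).
Step 4: Two-sided exact p-value = sum of Bin(11,0.5) probabilities at or below the observed probability = 0.065430.
Step 5: alpha = 0.05. fail to reject H0.

n_eff = 11, pos = 9, neg = 2, p = 0.065430, fail to reject H0.


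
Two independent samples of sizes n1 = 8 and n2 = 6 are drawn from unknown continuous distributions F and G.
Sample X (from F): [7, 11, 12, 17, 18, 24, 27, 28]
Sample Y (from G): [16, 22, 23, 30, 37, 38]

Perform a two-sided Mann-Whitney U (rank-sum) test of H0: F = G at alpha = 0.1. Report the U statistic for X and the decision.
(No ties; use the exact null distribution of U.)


Step 1: Combine and sort all 14 observations; assign midranks.
sorted (value, group): (7,X), (11,X), (12,X), (16,Y), (17,X), (18,X), (22,Y), (23,Y), (24,X), (27,X), (28,X), (30,Y), (37,Y), (38,Y)
ranks: 7->1, 11->2, 12->3, 16->4, 17->5, 18->6, 22->7, 23->8, 24->9, 27->10, 28->11, 30->12, 37->13, 38->14
Step 2: Rank sum for X: R1 = 1 + 2 + 3 + 5 + 6 + 9 + 10 + 11 = 47.
Step 3: U_X = R1 - n1(n1+1)/2 = 47 - 8*9/2 = 47 - 36 = 11.
       U_Y = n1*n2 - U_X = 48 - 11 = 37.
Step 4: No ties, so the exact null distribution of U (based on enumerating the C(14,8) = 3003 equally likely rank assignments) gives the two-sided p-value.
Step 5: p-value = 0.107892; compare to alpha = 0.1. fail to reject H0.

U_X = 11, p = 0.107892, fail to reject H0 at alpha = 0.1.


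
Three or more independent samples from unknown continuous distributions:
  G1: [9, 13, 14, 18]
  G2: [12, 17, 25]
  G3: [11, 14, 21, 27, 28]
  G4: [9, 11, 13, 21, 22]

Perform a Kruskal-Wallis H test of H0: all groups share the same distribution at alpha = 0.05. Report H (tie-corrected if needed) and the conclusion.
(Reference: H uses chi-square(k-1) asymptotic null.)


Step 1: Combine all N = 17 observations and assign midranks.
sorted (value, group, rank): (9,G1,1.5), (9,G4,1.5), (11,G3,3.5), (11,G4,3.5), (12,G2,5), (13,G1,6.5), (13,G4,6.5), (14,G1,8.5), (14,G3,8.5), (17,G2,10), (18,G1,11), (21,G3,12.5), (21,G4,12.5), (22,G4,14), (25,G2,15), (27,G3,16), (28,G3,17)
Step 2: Sum ranks within each group.
R_1 = 27.5 (n_1 = 4)
R_2 = 30 (n_2 = 3)
R_3 = 57.5 (n_3 = 5)
R_4 = 38 (n_4 = 5)
Step 3: H = 12/(N(N+1)) * sum(R_i^2/n_i) - 3(N+1)
     = 12/(17*18) * (27.5^2/4 + 30^2/3 + 57.5^2/5 + 38^2/5) - 3*18
     = 0.039216 * 1439.11 - 54
     = 2.435784.
Step 4: Ties present; correction factor C = 1 - 30/(17^3 - 17) = 0.993873. Corrected H = 2.435784 / 0.993873 = 2.450801.
Step 5: Under H0, H ~ chi^2(3); p-value = 0.484248.
Step 6: alpha = 0.05. fail to reject H0.

H = 2.4508, df = 3, p = 0.484248, fail to reject H0.


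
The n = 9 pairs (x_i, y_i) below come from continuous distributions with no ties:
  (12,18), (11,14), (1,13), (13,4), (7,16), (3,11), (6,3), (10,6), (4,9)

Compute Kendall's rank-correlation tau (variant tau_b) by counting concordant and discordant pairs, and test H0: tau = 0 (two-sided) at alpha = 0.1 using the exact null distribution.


Step 1: Enumerate the 36 unordered pairs (i,j) with i<j and classify each by sign(x_j-x_i) * sign(y_j-y_i).
  (1,2):dx=-1,dy=-4->C; (1,3):dx=-11,dy=-5->C; (1,4):dx=+1,dy=-14->D; (1,5):dx=-5,dy=-2->C
  (1,6):dx=-9,dy=-7->C; (1,7):dx=-6,dy=-15->C; (1,8):dx=-2,dy=-12->C; (1,9):dx=-8,dy=-9->C
  (2,3):dx=-10,dy=-1->C; (2,4):dx=+2,dy=-10->D; (2,5):dx=-4,dy=+2->D; (2,6):dx=-8,dy=-3->C
  (2,7):dx=-5,dy=-11->C; (2,8):dx=-1,dy=-8->C; (2,9):dx=-7,dy=-5->C; (3,4):dx=+12,dy=-9->D
  (3,5):dx=+6,dy=+3->C; (3,6):dx=+2,dy=-2->D; (3,7):dx=+5,dy=-10->D; (3,8):dx=+9,dy=-7->D
  (3,9):dx=+3,dy=-4->D; (4,5):dx=-6,dy=+12->D; (4,6):dx=-10,dy=+7->D; (4,7):dx=-7,dy=-1->C
  (4,8):dx=-3,dy=+2->D; (4,9):dx=-9,dy=+5->D; (5,6):dx=-4,dy=-5->C; (5,7):dx=-1,dy=-13->C
  (5,8):dx=+3,dy=-10->D; (5,9):dx=-3,dy=-7->C; (6,7):dx=+3,dy=-8->D; (6,8):dx=+7,dy=-5->D
  (6,9):dx=+1,dy=-2->D; (7,8):dx=+4,dy=+3->C; (7,9):dx=-2,dy=+6->D; (8,9):dx=-6,dy=+3->D
Step 2: C = 18, D = 18, total pairs = 36.
Step 3: tau = (C - D)/(n(n-1)/2) = (18 - 18)/36 = 0.000000.
Step 4: Exact two-sided p-value (enumerate n! = 362880 permutations of y under H0): p = 1.000000.
Step 5: alpha = 0.1. fail to reject H0.

tau_b = 0.0000 (C=18, D=18), p = 1.000000, fail to reject H0.


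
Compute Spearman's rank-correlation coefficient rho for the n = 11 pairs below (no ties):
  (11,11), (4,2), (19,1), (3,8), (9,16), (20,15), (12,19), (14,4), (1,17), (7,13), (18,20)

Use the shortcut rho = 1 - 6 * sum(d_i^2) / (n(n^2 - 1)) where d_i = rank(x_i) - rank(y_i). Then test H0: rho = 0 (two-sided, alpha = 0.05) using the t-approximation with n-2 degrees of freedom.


Step 1: Rank x and y separately (midranks; no ties here).
rank(x): 11->6, 4->3, 19->10, 3->2, 9->5, 20->11, 12->7, 14->8, 1->1, 7->4, 18->9
rank(y): 11->5, 2->2, 1->1, 8->4, 16->8, 15->7, 19->10, 4->3, 17->9, 13->6, 20->11
Step 2: d_i = R_x(i) - R_y(i); compute d_i^2.
  (6-5)^2=1, (3-2)^2=1, (10-1)^2=81, (2-4)^2=4, (5-8)^2=9, (11-7)^2=16, (7-10)^2=9, (8-3)^2=25, (1-9)^2=64, (4-6)^2=4, (9-11)^2=4
sum(d^2) = 218.
Step 3: rho = 1 - 6*218 / (11*(11^2 - 1)) = 1 - 1308/1320 = 0.009091.
Step 4: Under H0, t = rho * sqrt((n-2)/(1-rho^2)) = 0.0273 ~ t(9).
Step 5: Two-sided p-value from the t-distribution with 9 df = 0.978837.
Step 6: alpha = 0.05. fail to reject H0.

rho = 0.0091, p = 0.978837, fail to reject H0 at alpha = 0.05.


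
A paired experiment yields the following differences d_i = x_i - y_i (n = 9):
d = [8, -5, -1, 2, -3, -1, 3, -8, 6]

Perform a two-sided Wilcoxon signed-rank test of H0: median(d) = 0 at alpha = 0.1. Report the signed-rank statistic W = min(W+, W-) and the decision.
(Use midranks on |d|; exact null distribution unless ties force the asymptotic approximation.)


Step 1: Drop any zero differences (none here) and take |d_i|.
|d| = [8, 5, 1, 2, 3, 1, 3, 8, 6]
Step 2: Midrank |d_i| (ties get averaged ranks).
ranks: |8|->8.5, |5|->6, |1|->1.5, |2|->3, |3|->4.5, |1|->1.5, |3|->4.5, |8|->8.5, |6|->7
Step 3: Attach original signs; sum ranks with positive sign and with negative sign.
W+ = 8.5 + 3 + 4.5 + 7 = 23
W- = 6 + 1.5 + 4.5 + 1.5 + 8.5 = 22
(Check: W+ + W- = 45 should equal n(n+1)/2 = 45.)
Step 4: Test statistic W = min(W+, W-) = 22.
Step 5: Ties in |d|, so use the tie-corrected normal approximation.
        E[W] = n(n+1)/4 = 9*10/4 = 22.5.
        Tie groups: |d|=1 (t=2), |d|=3 (t=2), |d|=8 (t=2); sum(t^3 - t) = 18.
        Var[W] = n(n+1)(2n+1)/24 - sum(t^3-t)/48 = 1710/24 - 18/48 = 70.875.
        z = (W - E[W]) / sqrt(Var[W]) = (22 - 22.5) / 8.4187 = -0.0594.
        Two-sided p = 2*Phi(z) = 0.952640.
Step 6: alpha = 0.1. fail to reject H0.

W+ = 23, W- = 22, W = min = 22, p = 0.952640, fail to reject H0.


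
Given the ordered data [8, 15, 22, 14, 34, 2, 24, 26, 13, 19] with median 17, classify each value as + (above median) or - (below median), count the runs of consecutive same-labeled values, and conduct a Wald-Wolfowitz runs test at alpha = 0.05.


Step 1: Compute median = 17; label A = above, B = below.
Labels in order: BBABABAABA  (n_A = 5, n_B = 5)
Step 2: Count runs R = 8.
Step 3: Under H0 (random ordering), E[R] = 2*n_A*n_B/(n_A+n_B) + 1 = 2*5*5/10 + 1 = 6.0000.
        Var[R] = 2*n_A*n_B*(2*n_A*n_B - n_A - n_B) / ((n_A+n_B)^2 * (n_A+n_B-1)) = 2000/900 = 2.2222.
        SD[R] = 1.4907.
Step 4: Continuity-corrected z = (R - 0.5 - E[R]) / SD[R] = (8 - 0.5 - 6.0000) / 1.4907 = 1.0062.
Step 5: Two-sided p-value via normal approximation = 2*(1 - Phi(|z|)) = 0.314305.
Step 6: alpha = 0.05. fail to reject H0.

R = 8, z = 1.0062, p = 0.314305, fail to reject H0.


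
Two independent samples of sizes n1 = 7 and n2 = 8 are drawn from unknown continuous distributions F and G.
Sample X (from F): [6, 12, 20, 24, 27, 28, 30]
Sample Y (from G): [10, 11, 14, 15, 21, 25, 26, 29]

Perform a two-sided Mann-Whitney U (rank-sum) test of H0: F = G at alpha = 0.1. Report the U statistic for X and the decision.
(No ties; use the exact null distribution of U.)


Step 1: Combine and sort all 15 observations; assign midranks.
sorted (value, group): (6,X), (10,Y), (11,Y), (12,X), (14,Y), (15,Y), (20,X), (21,Y), (24,X), (25,Y), (26,Y), (27,X), (28,X), (29,Y), (30,X)
ranks: 6->1, 10->2, 11->3, 12->4, 14->5, 15->6, 20->7, 21->8, 24->9, 25->10, 26->11, 27->12, 28->13, 29->14, 30->15
Step 2: Rank sum for X: R1 = 1 + 4 + 7 + 9 + 12 + 13 + 15 = 61.
Step 3: U_X = R1 - n1(n1+1)/2 = 61 - 7*8/2 = 61 - 28 = 33.
       U_Y = n1*n2 - U_X = 56 - 33 = 23.
Step 4: No ties, so the exact null distribution of U (based on enumerating the C(15,7) = 6435 equally likely rank assignments) gives the two-sided p-value.
Step 5: p-value = 0.612587; compare to alpha = 0.1. fail to reject H0.

U_X = 33, p = 0.612587, fail to reject H0 at alpha = 0.1.


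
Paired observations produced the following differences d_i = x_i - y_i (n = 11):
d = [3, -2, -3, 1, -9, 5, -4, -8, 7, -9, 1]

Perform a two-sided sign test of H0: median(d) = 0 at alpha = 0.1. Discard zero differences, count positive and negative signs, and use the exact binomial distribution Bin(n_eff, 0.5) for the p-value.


Step 1: Discard zero differences. Original n = 11; n_eff = number of nonzero differences = 11.
Nonzero differences (with sign): +3, -2, -3, +1, -9, +5, -4, -8, +7, -9, +1
Step 2: Count signs: positive = 5, negative = 6.
Step 3: Under H0: P(positive) = 0.5, so the number of positives S ~ Bin(11, 0.5).
Step 4: Two-sided exact p-value = sum of Bin(11,0.5) probabilities at or below the observed probability = 1.000000.
Step 5: alpha = 0.1. fail to reject H0.

n_eff = 11, pos = 5, neg = 6, p = 1.000000, fail to reject H0.


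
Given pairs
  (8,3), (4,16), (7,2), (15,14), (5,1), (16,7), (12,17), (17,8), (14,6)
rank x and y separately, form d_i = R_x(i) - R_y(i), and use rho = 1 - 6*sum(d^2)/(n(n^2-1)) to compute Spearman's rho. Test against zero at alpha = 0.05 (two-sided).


Step 1: Rank x and y separately (midranks; no ties here).
rank(x): 8->4, 4->1, 7->3, 15->7, 5->2, 16->8, 12->5, 17->9, 14->6
rank(y): 3->3, 16->8, 2->2, 14->7, 1->1, 7->5, 17->9, 8->6, 6->4
Step 2: d_i = R_x(i) - R_y(i); compute d_i^2.
  (4-3)^2=1, (1-8)^2=49, (3-2)^2=1, (7-7)^2=0, (2-1)^2=1, (8-5)^2=9, (5-9)^2=16, (9-6)^2=9, (6-4)^2=4
sum(d^2) = 90.
Step 3: rho = 1 - 6*90 / (9*(9^2 - 1)) = 1 - 540/720 = 0.250000.
Step 4: Under H0, t = rho * sqrt((n-2)/(1-rho^2)) = 0.6831 ~ t(7).
Step 5: Two-sided p-value from the t-distribution with 7 df = 0.516490.
Step 6: alpha = 0.05. fail to reject H0.

rho = 0.2500, p = 0.516490, fail to reject H0 at alpha = 0.05.


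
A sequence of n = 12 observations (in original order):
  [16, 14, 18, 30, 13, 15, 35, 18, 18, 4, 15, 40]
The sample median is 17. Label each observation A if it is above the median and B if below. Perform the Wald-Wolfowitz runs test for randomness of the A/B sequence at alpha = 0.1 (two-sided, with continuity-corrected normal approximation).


Step 1: Compute median = 17; label A = above, B = below.
Labels in order: BBAABBAAABBA  (n_A = 6, n_B = 6)
Step 2: Count runs R = 6.
Step 3: Under H0 (random ordering), E[R] = 2*n_A*n_B/(n_A+n_B) + 1 = 2*6*6/12 + 1 = 7.0000.
        Var[R] = 2*n_A*n_B*(2*n_A*n_B - n_A - n_B) / ((n_A+n_B)^2 * (n_A+n_B-1)) = 4320/1584 = 2.7273.
        SD[R] = 1.6514.
Step 4: Continuity-corrected z = (R + 0.5 - E[R]) / SD[R] = (6 + 0.5 - 7.0000) / 1.6514 = -0.3028.
Step 5: Two-sided p-value via normal approximation = 2*(1 - Phi(|z|)) = 0.762069.
Step 6: alpha = 0.1. fail to reject H0.

R = 6, z = -0.3028, p = 0.762069, fail to reject H0.


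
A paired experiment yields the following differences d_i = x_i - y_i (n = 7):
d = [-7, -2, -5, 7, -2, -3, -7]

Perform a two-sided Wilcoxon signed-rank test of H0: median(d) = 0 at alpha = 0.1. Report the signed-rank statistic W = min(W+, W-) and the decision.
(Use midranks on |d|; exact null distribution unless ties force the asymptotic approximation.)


Step 1: Drop any zero differences (none here) and take |d_i|.
|d| = [7, 2, 5, 7, 2, 3, 7]
Step 2: Midrank |d_i| (ties get averaged ranks).
ranks: |7|->6, |2|->1.5, |5|->4, |7|->6, |2|->1.5, |3|->3, |7|->6
Step 3: Attach original signs; sum ranks with positive sign and with negative sign.
W+ = 6 = 6
W- = 6 + 1.5 + 4 + 1.5 + 3 + 6 = 22
(Check: W+ + W- = 28 should equal n(n+1)/2 = 28.)
Step 4: Test statistic W = min(W+, W-) = 6.
Step 5: Ties in |d|, so use the tie-corrected normal approximation.
        E[W] = n(n+1)/4 = 7*8/4 = 14.
        Tie groups: |d|=2 (t=2), |d|=7 (t=3); sum(t^3 - t) = 30.
        Var[W] = n(n+1)(2n+1)/24 - sum(t^3-t)/48 = 840/24 - 30/48 = 34.375.
        z = (W - E[W]) / sqrt(Var[W]) = (6 - 14) / 5.8630 = -1.3645.
        Two-sided p = 2*Phi(z) = 0.172415.
Step 6: alpha = 0.1. fail to reject H0.

W+ = 6, W- = 22, W = min = 6, p = 0.172415, fail to reject H0.


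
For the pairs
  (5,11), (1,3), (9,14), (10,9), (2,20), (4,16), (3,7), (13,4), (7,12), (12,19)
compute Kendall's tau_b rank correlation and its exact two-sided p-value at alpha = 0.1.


Step 1: Enumerate the 45 unordered pairs (i,j) with i<j and classify each by sign(x_j-x_i) * sign(y_j-y_i).
  (1,2):dx=-4,dy=-8->C; (1,3):dx=+4,dy=+3->C; (1,4):dx=+5,dy=-2->D; (1,5):dx=-3,dy=+9->D
  (1,6):dx=-1,dy=+5->D; (1,7):dx=-2,dy=-4->C; (1,8):dx=+8,dy=-7->D; (1,9):dx=+2,dy=+1->C
  (1,10):dx=+7,dy=+8->C; (2,3):dx=+8,dy=+11->C; (2,4):dx=+9,dy=+6->C; (2,5):dx=+1,dy=+17->C
  (2,6):dx=+3,dy=+13->C; (2,7):dx=+2,dy=+4->C; (2,8):dx=+12,dy=+1->C; (2,9):dx=+6,dy=+9->C
  (2,10):dx=+11,dy=+16->C; (3,4):dx=+1,dy=-5->D; (3,5):dx=-7,dy=+6->D; (3,6):dx=-5,dy=+2->D
  (3,7):dx=-6,dy=-7->C; (3,8):dx=+4,dy=-10->D; (3,9):dx=-2,dy=-2->C; (3,10):dx=+3,dy=+5->C
  (4,5):dx=-8,dy=+11->D; (4,6):dx=-6,dy=+7->D; (4,7):dx=-7,dy=-2->C; (4,8):dx=+3,dy=-5->D
  (4,9):dx=-3,dy=+3->D; (4,10):dx=+2,dy=+10->C; (5,6):dx=+2,dy=-4->D; (5,7):dx=+1,dy=-13->D
  (5,8):dx=+11,dy=-16->D; (5,9):dx=+5,dy=-8->D; (5,10):dx=+10,dy=-1->D; (6,7):dx=-1,dy=-9->C
  (6,8):dx=+9,dy=-12->D; (6,9):dx=+3,dy=-4->D; (6,10):dx=+8,dy=+3->C; (7,8):dx=+10,dy=-3->D
  (7,9):dx=+4,dy=+5->C; (7,10):dx=+9,dy=+12->C; (8,9):dx=-6,dy=+8->D; (8,10):dx=-1,dy=+15->D
  (9,10):dx=+5,dy=+7->C
Step 2: C = 23, D = 22, total pairs = 45.
Step 3: tau = (C - D)/(n(n-1)/2) = (23 - 22)/45 = 0.022222.
Step 4: Exact two-sided p-value (enumerate n! = 3628800 permutations of y under H0): p = 1.000000.
Step 5: alpha = 0.1. fail to reject H0.

tau_b = 0.0222 (C=23, D=22), p = 1.000000, fail to reject H0.


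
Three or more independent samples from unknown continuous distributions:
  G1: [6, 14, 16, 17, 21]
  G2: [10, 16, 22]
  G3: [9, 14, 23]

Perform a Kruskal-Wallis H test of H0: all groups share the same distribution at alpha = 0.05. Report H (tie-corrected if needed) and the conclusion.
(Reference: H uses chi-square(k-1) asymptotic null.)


Step 1: Combine all N = 11 observations and assign midranks.
sorted (value, group, rank): (6,G1,1), (9,G3,2), (10,G2,3), (14,G1,4.5), (14,G3,4.5), (16,G1,6.5), (16,G2,6.5), (17,G1,8), (21,G1,9), (22,G2,10), (23,G3,11)
Step 2: Sum ranks within each group.
R_1 = 29 (n_1 = 5)
R_2 = 19.5 (n_2 = 3)
R_3 = 17.5 (n_3 = 3)
Step 3: H = 12/(N(N+1)) * sum(R_i^2/n_i) - 3(N+1)
     = 12/(11*12) * (29^2/5 + 19.5^2/3 + 17.5^2/3) - 3*12
     = 0.090909 * 397.033 - 36
     = 0.093939.
Step 4: Ties present; correction factor C = 1 - 12/(11^3 - 11) = 0.990909. Corrected H = 0.093939 / 0.990909 = 0.094801.
Step 5: Under H0, H ~ chi^2(2); p-value = 0.953705.
Step 6: alpha = 0.05. fail to reject H0.

H = 0.0948, df = 2, p = 0.953705, fail to reject H0.


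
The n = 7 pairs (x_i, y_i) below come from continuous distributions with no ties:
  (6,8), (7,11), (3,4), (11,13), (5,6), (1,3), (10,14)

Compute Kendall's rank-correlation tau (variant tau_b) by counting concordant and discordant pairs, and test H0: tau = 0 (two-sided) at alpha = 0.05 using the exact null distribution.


Step 1: Enumerate the 21 unordered pairs (i,j) with i<j and classify each by sign(x_j-x_i) * sign(y_j-y_i).
  (1,2):dx=+1,dy=+3->C; (1,3):dx=-3,dy=-4->C; (1,4):dx=+5,dy=+5->C; (1,5):dx=-1,dy=-2->C
  (1,6):dx=-5,dy=-5->C; (1,7):dx=+4,dy=+6->C; (2,3):dx=-4,dy=-7->C; (2,4):dx=+4,dy=+2->C
  (2,5):dx=-2,dy=-5->C; (2,6):dx=-6,dy=-8->C; (2,7):dx=+3,dy=+3->C; (3,4):dx=+8,dy=+9->C
  (3,5):dx=+2,dy=+2->C; (3,6):dx=-2,dy=-1->C; (3,7):dx=+7,dy=+10->C; (4,5):dx=-6,dy=-7->C
  (4,6):dx=-10,dy=-10->C; (4,7):dx=-1,dy=+1->D; (5,6):dx=-4,dy=-3->C; (5,7):dx=+5,dy=+8->C
  (6,7):dx=+9,dy=+11->C
Step 2: C = 20, D = 1, total pairs = 21.
Step 3: tau = (C - D)/(n(n-1)/2) = (20 - 1)/21 = 0.904762.
Step 4: Exact two-sided p-value (enumerate n! = 5040 permutations of y under H0): p = 0.002778.
Step 5: alpha = 0.05. reject H0.

tau_b = 0.9048 (C=20, D=1), p = 0.002778, reject H0.


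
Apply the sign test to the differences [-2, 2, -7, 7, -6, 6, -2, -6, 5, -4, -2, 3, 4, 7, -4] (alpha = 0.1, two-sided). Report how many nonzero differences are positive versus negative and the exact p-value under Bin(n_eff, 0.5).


Step 1: Discard zero differences. Original n = 15; n_eff = number of nonzero differences = 15.
Nonzero differences (with sign): -2, +2, -7, +7, -6, +6, -2, -6, +5, -4, -2, +3, +4, +7, -4
Step 2: Count signs: positive = 7, negative = 8.
Step 3: Under H0: P(positive) = 0.5, so the number of positives S ~ Bin(15, 0.5).
Step 4: Two-sided exact p-value = sum of Bin(15,0.5) probabilities at or below the observed probability = 1.000000.
Step 5: alpha = 0.1. fail to reject H0.

n_eff = 15, pos = 7, neg = 8, p = 1.000000, fail to reject H0.


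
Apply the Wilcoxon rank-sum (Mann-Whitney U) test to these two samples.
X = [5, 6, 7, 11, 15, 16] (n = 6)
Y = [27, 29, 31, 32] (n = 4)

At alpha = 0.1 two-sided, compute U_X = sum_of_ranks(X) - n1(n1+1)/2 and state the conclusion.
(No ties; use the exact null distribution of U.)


Step 1: Combine and sort all 10 observations; assign midranks.
sorted (value, group): (5,X), (6,X), (7,X), (11,X), (15,X), (16,X), (27,Y), (29,Y), (31,Y), (32,Y)
ranks: 5->1, 6->2, 7->3, 11->4, 15->5, 16->6, 27->7, 29->8, 31->9, 32->10
Step 2: Rank sum for X: R1 = 1 + 2 + 3 + 4 + 5 + 6 = 21.
Step 3: U_X = R1 - n1(n1+1)/2 = 21 - 6*7/2 = 21 - 21 = 0.
       U_Y = n1*n2 - U_X = 24 - 0 = 24.
Step 4: No ties, so the exact null distribution of U (based on enumerating the C(10,6) = 210 equally likely rank assignments) gives the two-sided p-value.
Step 5: p-value = 0.009524; compare to alpha = 0.1. reject H0.

U_X = 0, p = 0.009524, reject H0 at alpha = 0.1.


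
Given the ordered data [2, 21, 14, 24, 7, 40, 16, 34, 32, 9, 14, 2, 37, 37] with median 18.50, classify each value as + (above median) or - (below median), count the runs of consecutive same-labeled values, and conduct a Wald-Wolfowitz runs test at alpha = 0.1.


Step 1: Compute median = 18.50; label A = above, B = below.
Labels in order: BABABABAABBBAA  (n_A = 7, n_B = 7)
Step 2: Count runs R = 10.
Step 3: Under H0 (random ordering), E[R] = 2*n_A*n_B/(n_A+n_B) + 1 = 2*7*7/14 + 1 = 8.0000.
        Var[R] = 2*n_A*n_B*(2*n_A*n_B - n_A - n_B) / ((n_A+n_B)^2 * (n_A+n_B-1)) = 8232/2548 = 3.2308.
        SD[R] = 1.7974.
Step 4: Continuity-corrected z = (R - 0.5 - E[R]) / SD[R] = (10 - 0.5 - 8.0000) / 1.7974 = 0.8345.
Step 5: Two-sided p-value via normal approximation = 2*(1 - Phi(|z|)) = 0.403986.
Step 6: alpha = 0.1. fail to reject H0.

R = 10, z = 0.8345, p = 0.403986, fail to reject H0.


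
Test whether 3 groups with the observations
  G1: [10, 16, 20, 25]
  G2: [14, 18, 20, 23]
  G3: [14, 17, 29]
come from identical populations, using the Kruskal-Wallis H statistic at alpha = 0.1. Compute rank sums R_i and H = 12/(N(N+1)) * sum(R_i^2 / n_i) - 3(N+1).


Step 1: Combine all N = 11 observations and assign midranks.
sorted (value, group, rank): (10,G1,1), (14,G2,2.5), (14,G3,2.5), (16,G1,4), (17,G3,5), (18,G2,6), (20,G1,7.5), (20,G2,7.5), (23,G2,9), (25,G1,10), (29,G3,11)
Step 2: Sum ranks within each group.
R_1 = 22.5 (n_1 = 4)
R_2 = 25 (n_2 = 4)
R_3 = 18.5 (n_3 = 3)
Step 3: H = 12/(N(N+1)) * sum(R_i^2/n_i) - 3(N+1)
     = 12/(11*12) * (22.5^2/4 + 25^2/4 + 18.5^2/3) - 3*12
     = 0.090909 * 396.896 - 36
     = 0.081439.
Step 4: Ties present; correction factor C = 1 - 12/(11^3 - 11) = 0.990909. Corrected H = 0.081439 / 0.990909 = 0.082187.
Step 5: Under H0, H ~ chi^2(2); p-value = 0.959740.
Step 6: alpha = 0.1. fail to reject H0.

H = 0.0822, df = 2, p = 0.959740, fail to reject H0.


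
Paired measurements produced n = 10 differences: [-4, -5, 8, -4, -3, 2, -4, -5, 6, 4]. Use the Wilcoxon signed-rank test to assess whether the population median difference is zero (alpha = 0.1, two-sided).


Step 1: Drop any zero differences (none here) and take |d_i|.
|d| = [4, 5, 8, 4, 3, 2, 4, 5, 6, 4]
Step 2: Midrank |d_i| (ties get averaged ranks).
ranks: |4|->4.5, |5|->7.5, |8|->10, |4|->4.5, |3|->2, |2|->1, |4|->4.5, |5|->7.5, |6|->9, |4|->4.5
Step 3: Attach original signs; sum ranks with positive sign and with negative sign.
W+ = 10 + 1 + 9 + 4.5 = 24.5
W- = 4.5 + 7.5 + 4.5 + 2 + 4.5 + 7.5 = 30.5
(Check: W+ + W- = 55 should equal n(n+1)/2 = 55.)
Step 4: Test statistic W = min(W+, W-) = 24.5.
Step 5: Ties in |d|, so use the tie-corrected normal approximation.
        E[W] = n(n+1)/4 = 10*11/4 = 27.5.
        Tie groups: |d|=4 (t=4), |d|=5 (t=2); sum(t^3 - t) = 66.
        Var[W] = n(n+1)(2n+1)/24 - sum(t^3-t)/48 = 2310/24 - 66/48 = 94.875.
        z = (W - E[W]) / sqrt(Var[W]) = (24.5 - 27.5) / 9.7404 = -0.3080.
        Two-sided p = 2*Phi(z) = 0.758085.
Step 6: alpha = 0.1. fail to reject H0.

W+ = 24.5, W- = 30.5, W = min = 24.5, p = 0.758085, fail to reject H0.


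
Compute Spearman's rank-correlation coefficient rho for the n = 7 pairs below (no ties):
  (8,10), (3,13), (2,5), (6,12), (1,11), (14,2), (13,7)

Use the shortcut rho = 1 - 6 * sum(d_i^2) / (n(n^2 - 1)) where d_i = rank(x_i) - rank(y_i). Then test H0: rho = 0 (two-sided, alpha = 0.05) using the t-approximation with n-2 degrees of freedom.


Step 1: Rank x and y separately (midranks; no ties here).
rank(x): 8->5, 3->3, 2->2, 6->4, 1->1, 14->7, 13->6
rank(y): 10->4, 13->7, 5->2, 12->6, 11->5, 2->1, 7->3
Step 2: d_i = R_x(i) - R_y(i); compute d_i^2.
  (5-4)^2=1, (3-7)^2=16, (2-2)^2=0, (4-6)^2=4, (1-5)^2=16, (7-1)^2=36, (6-3)^2=9
sum(d^2) = 82.
Step 3: rho = 1 - 6*82 / (7*(7^2 - 1)) = 1 - 492/336 = -0.464286.
Step 4: Under H0, t = rho * sqrt((n-2)/(1-rho^2)) = -1.1722 ~ t(5).
Step 5: Two-sided p-value from the t-distribution with 5 df = 0.293934.
Step 6: alpha = 0.05. fail to reject H0.

rho = -0.4643, p = 0.293934, fail to reject H0 at alpha = 0.05.


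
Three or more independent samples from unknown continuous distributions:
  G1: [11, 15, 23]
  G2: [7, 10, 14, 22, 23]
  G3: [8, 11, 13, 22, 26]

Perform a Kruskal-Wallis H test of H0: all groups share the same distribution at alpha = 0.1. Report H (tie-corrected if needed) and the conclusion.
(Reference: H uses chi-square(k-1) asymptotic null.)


Step 1: Combine all N = 13 observations and assign midranks.
sorted (value, group, rank): (7,G2,1), (8,G3,2), (10,G2,3), (11,G1,4.5), (11,G3,4.5), (13,G3,6), (14,G2,7), (15,G1,8), (22,G2,9.5), (22,G3,9.5), (23,G1,11.5), (23,G2,11.5), (26,G3,13)
Step 2: Sum ranks within each group.
R_1 = 24 (n_1 = 3)
R_2 = 32 (n_2 = 5)
R_3 = 35 (n_3 = 5)
Step 3: H = 12/(N(N+1)) * sum(R_i^2/n_i) - 3(N+1)
     = 12/(13*14) * (24^2/3 + 32^2/5 + 35^2/5) - 3*14
     = 0.065934 * 641.8 - 42
     = 0.316484.
Step 4: Ties present; correction factor C = 1 - 18/(13^3 - 13) = 0.991758. Corrected H = 0.316484 / 0.991758 = 0.319114.
Step 5: Under H0, H ~ chi^2(2); p-value = 0.852522.
Step 6: alpha = 0.1. fail to reject H0.

H = 0.3191, df = 2, p = 0.852522, fail to reject H0.


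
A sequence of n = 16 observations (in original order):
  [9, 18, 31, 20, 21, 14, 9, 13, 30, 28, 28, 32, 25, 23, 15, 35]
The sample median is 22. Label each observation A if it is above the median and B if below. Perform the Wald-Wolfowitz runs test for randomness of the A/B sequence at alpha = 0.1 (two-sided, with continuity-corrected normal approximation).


Step 1: Compute median = 22; label A = above, B = below.
Labels in order: BBABBBBBAAAAAABA  (n_A = 8, n_B = 8)
Step 2: Count runs R = 6.
Step 3: Under H0 (random ordering), E[R] = 2*n_A*n_B/(n_A+n_B) + 1 = 2*8*8/16 + 1 = 9.0000.
        Var[R] = 2*n_A*n_B*(2*n_A*n_B - n_A - n_B) / ((n_A+n_B)^2 * (n_A+n_B-1)) = 14336/3840 = 3.7333.
        SD[R] = 1.9322.
Step 4: Continuity-corrected z = (R + 0.5 - E[R]) / SD[R] = (6 + 0.5 - 9.0000) / 1.9322 = -1.2939.
Step 5: Two-sided p-value via normal approximation = 2*(1 - Phi(|z|)) = 0.195709.
Step 6: alpha = 0.1. fail to reject H0.

R = 6, z = -1.2939, p = 0.195709, fail to reject H0.


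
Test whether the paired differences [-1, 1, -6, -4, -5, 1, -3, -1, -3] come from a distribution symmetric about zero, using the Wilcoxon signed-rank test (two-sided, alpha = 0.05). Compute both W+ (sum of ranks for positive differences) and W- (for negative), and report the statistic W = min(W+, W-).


Step 1: Drop any zero differences (none here) and take |d_i|.
|d| = [1, 1, 6, 4, 5, 1, 3, 1, 3]
Step 2: Midrank |d_i| (ties get averaged ranks).
ranks: |1|->2.5, |1|->2.5, |6|->9, |4|->7, |5|->8, |1|->2.5, |3|->5.5, |1|->2.5, |3|->5.5
Step 3: Attach original signs; sum ranks with positive sign and with negative sign.
W+ = 2.5 + 2.5 = 5
W- = 2.5 + 9 + 7 + 8 + 5.5 + 2.5 + 5.5 = 40
(Check: W+ + W- = 45 should equal n(n+1)/2 = 45.)
Step 4: Test statistic W = min(W+, W-) = 5.
Step 5: Ties in |d|, so use the tie-corrected normal approximation.
        E[W] = n(n+1)/4 = 9*10/4 = 22.5.
        Tie groups: |d|=1 (t=4), |d|=3 (t=2); sum(t^3 - t) = 66.
        Var[W] = n(n+1)(2n+1)/24 - sum(t^3-t)/48 = 1710/24 - 66/48 = 69.875.
        z = (W - E[W]) / sqrt(Var[W]) = (5 - 22.5) / 8.3591 = -2.0935.
        Two-sided p = 2*Phi(z) = 0.036303.
Step 6: alpha = 0.05. reject H0.

W+ = 5, W- = 40, W = min = 5, p = 0.036303, reject H0.
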